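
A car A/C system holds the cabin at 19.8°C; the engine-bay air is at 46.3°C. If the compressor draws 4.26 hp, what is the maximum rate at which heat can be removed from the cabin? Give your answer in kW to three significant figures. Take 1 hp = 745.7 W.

35.1 kW

In absolute terms T_C = 292.95 K and T_H = 319.45 K, so ΔT = 26.50 K.
COP_Carnot = T_C/ΔT = 292.95/26.50 = 11.05.
Q̇_max = COP_Carnot × Ẇ = 11.05 × 4.260 hp = 47.09 hp = 35.12 kW.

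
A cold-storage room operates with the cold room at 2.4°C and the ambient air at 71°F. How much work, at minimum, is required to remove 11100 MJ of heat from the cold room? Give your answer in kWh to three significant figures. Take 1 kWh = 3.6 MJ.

In absolute terms T_C = 275.55 K and T_H = 294.82 K, so ΔT = 19.27 K.
The reversible limit is COP_R = T_C/ΔT = 14.30, so W_min = Q_C/COP = Q_C·ΔT/T_C.
W_min = 11100 × 19.27/275.55 = 776.1 MJ = 215.6 kWh.

216 kWh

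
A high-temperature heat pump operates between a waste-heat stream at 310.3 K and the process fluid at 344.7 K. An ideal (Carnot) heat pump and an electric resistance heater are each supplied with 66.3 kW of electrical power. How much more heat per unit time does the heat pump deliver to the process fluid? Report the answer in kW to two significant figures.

600 kW

The reservoir spacing is ΔT = 344.7 − 310.3 = 34.40 K.
COP_Carnot = T_H/ΔT = 344.70/34.40 = 10.02.
The heat pump delivers Q̇_H = COP × Ẇ = 664.3 kW; the resistance heater delivers Ẇ = 66.30 kW.
Extra = (COP − 1)·Ẇ = 598.0 kW.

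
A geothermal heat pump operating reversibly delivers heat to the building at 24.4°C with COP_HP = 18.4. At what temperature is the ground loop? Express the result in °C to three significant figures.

COP_HP = T_H/(T_H − T_C) gives T_H − T_C = T_H/COP.
With T_H = 297.55 K, T_C = 297.55 × (1 − 1/18.4) = 281.38 K.
Converting, 281.38 K = 8.23°C.

8.23 °C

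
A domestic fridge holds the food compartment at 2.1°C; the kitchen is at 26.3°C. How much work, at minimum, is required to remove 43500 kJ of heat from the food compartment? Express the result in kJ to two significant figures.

In absolute terms T_C = 275.25 K and T_H = 299.45 K, so ΔT = 24.20 K.
The reversible limit is COP_R = T_C/ΔT = 11.37, so W_min = Q_C/COP = Q_C·ΔT/T_C.
W_min = 43500 × 24.20/275.25 = 3825 kJ.

3800 kJ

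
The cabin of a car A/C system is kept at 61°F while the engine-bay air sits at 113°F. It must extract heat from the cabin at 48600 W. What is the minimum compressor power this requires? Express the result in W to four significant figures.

4854 W

In absolute terms T_C = 289.26 K and T_H = 318.15 K, so ΔT = 28.89 K.
COP_Carnot = T_C/ΔT = 289.26/28.89 = 10.01.
Ẇ_min = Q̇/COP_Carnot = 48600/10.01 = 4854 W.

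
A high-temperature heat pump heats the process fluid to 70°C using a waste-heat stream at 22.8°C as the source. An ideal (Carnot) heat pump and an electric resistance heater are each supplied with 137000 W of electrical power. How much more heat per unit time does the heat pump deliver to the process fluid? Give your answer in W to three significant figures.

859000 W

In absolute terms T_C = 295.95 K and T_H = 343.15 K, so ΔT = 47.20 K.
COP_Carnot = T_H/ΔT = 343.15/47.20 = 7.270.
The heat pump delivers Q̇_H = COP × Ẇ = 996000 W; the resistance heater delivers Ẇ = 137000 W.
Extra = (COP − 1)·Ẇ = 859000 W.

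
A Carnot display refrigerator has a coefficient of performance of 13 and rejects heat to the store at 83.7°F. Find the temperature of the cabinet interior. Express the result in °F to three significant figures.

For a Carnot refrigerator COP_R = T_C/(T_H − T_C), so T_C = COP·T_H/(1 + COP).
With T_H = 301.87 K, T_C = 13 × 301.87/14.00 = 280.31 K.
Converting, 280.31 K = 44.89°F.

44.9 °F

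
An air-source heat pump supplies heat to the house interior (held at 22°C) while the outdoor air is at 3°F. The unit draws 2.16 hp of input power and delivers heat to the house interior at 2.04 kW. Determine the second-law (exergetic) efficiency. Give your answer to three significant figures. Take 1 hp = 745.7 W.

0.164

Converting, Q̇_H = 2.040 kW = 2.736 hp, so COP_actual = Q̇_H/Ẇ = 2.736/2.160 = 1.267.
In absolute terms T_C = 257.04 K and T_H = 295.15 K, so ΔT = 38.11 K.
COP_Carnot = T_H/ΔT = 295.15/38.11 = 7.744.
η_II = COP_actual/COP_Carnot = 1.267/7.744 = 0.1635.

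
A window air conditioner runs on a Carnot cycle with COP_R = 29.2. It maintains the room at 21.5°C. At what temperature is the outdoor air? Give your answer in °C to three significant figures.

31.6 °C

COP_R = T_C/(T_H − T_C) gives T_H − T_C = T_C/COP.
With T_C = 294.65 K, T_H = 294.65 × (1 + 1/29.2) = 304.74 K.
Converting, 304.74 K = 31.59°C.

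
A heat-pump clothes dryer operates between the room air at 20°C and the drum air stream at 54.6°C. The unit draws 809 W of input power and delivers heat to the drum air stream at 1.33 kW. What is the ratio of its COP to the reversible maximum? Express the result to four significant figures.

0.1736

Converting, Q̇_H = 1.330 kW = 1330 W, so COP_actual = Q̇_H/Ẇ = 1330/809.0 = 1.644.
In absolute terms T_C = 293.15 K and T_H = 327.75 K, so ΔT = 34.60 K.
COP_Carnot = T_H/ΔT = 327.75/34.60 = 9.473.
η_II = COP_actual/COP_Carnot = 1.644/9.473 = 0.1736.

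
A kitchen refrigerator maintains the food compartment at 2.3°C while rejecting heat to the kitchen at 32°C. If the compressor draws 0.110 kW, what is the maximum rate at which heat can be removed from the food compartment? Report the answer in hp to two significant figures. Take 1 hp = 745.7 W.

1.4 hp

In absolute terms T_C = 275.45 K and T_H = 305.15 K, so ΔT = 29.70 K.
COP_Carnot = T_C/ΔT = 275.45/29.70 = 9.274.
Q̇_max = COP_Carnot × Ẇ = 9.274 × 0.1100 kW = 1.020 kW = 1.368 hp.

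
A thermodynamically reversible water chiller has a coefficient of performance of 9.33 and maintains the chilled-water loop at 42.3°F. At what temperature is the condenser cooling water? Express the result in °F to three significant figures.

COP_R = T_C/(T_H − T_C) gives T_H − T_C = T_C/COP.
With T_C = 278.87 K, T_H = 278.87 × (1 + 1/9.33) = 308.76 K.
Converting, 308.76 K = 96.10°F.

96.1 °F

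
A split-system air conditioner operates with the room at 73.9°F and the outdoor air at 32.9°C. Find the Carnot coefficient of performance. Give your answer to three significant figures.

30.8

In absolute terms T_C = 296.43 K and T_H = 306.05 K, so ΔT = 9.622 K.
For a reversible cycle, COP_Carnot = T_C/ΔT = 296.43/9.622 = 30.81.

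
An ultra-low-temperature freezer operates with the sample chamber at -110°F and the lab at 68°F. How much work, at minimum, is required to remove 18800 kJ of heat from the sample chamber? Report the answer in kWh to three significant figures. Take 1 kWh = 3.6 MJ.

In absolute terms T_C = 194.26 K and T_H = 293.15 K, so ΔT = 98.89 K.
The reversible limit is COP_R = T_C/ΔT = 1.964, so W_min = Q_C/COP = Q_C·ΔT/T_C.
W_min = 18800 × 98.89/194.26 = 9570 kJ = 2.658 kWh.

2.66 kWh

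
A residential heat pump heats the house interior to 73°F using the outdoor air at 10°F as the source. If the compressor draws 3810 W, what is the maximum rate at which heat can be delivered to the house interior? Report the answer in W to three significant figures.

In absolute terms T_C = 260.93 K and T_H = 295.93 K, so ΔT = 35.00 K.
COP_Carnot = T_H/ΔT = 295.93/35.00 = 8.455.
Q̇_max = COP_Carnot × Ẇ = 8.455 × 3810 W = 32210 W.

32200 W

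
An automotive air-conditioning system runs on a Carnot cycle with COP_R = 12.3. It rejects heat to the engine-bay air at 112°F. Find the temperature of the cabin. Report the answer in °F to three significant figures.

For a Carnot refrigerator COP_R = T_C/(T_H − T_C), so T_C = COP·T_H/(1 + COP).
With T_H = 317.59 K, T_C = 12.3 × 317.59/13.30 = 293.72 K.
Converting, 293.72 K = 69.02°F.

69.0 °F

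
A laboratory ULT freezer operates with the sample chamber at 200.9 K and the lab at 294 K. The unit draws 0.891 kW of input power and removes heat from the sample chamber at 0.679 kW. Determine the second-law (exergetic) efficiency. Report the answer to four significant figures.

0.3532

COP_actual = Q̇_C/Ẇ = 0.6790/0.8910 = 0.7621.
The reservoir spacing is ΔT = 294 − 200.9 = 93.10 K.
COP_Carnot = T_C/ΔT = 200.90/93.10 = 2.158.
η_II = COP_actual/COP_Carnot = 0.7621/2.158 = 0.3532.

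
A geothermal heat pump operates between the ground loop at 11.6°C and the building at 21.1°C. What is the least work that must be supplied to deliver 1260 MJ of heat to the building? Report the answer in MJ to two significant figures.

In absolute terms T_C = 284.75 K and T_H = 294.25 K, so ΔT = 9.500 K.
The reversible limit is COP_HP = T_H/ΔT = 30.97, so W_min = Q_H/COP = Q_H·ΔT/T_H.
W_min = 1260 × 9.500/294.25 = 40.68 MJ.

41 MJ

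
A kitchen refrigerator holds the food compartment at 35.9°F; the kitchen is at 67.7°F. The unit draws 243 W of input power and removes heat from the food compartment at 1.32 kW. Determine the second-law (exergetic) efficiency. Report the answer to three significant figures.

Converting, Q̇_C = 1.320 kW = 1320 W, so COP_actual = Q̇_C/Ẇ = 1320/243.0 = 5.432.
In absolute terms T_C = 275.32 K and T_H = 292.98 K, so ΔT = 17.67 K.
COP_Carnot = T_C/ΔT = 275.32/17.67 = 15.58.
η_II = COP_actual/COP_Carnot = 5.432/15.58 = 0.3486.

0.349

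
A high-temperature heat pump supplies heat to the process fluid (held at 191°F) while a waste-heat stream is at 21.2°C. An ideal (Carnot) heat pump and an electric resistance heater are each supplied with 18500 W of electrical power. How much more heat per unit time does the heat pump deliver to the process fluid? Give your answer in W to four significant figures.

81110 W

In absolute terms T_C = 294.35 K and T_H = 361.48 K, so ΔT = 67.13 K.
COP_Carnot = T_H/ΔT = 361.48/67.13 = 5.385.
The heat pump delivers Q̇_H = COP × Ẇ = 99610 W; the resistance heater delivers Ẇ = 18500 W.
Extra = (COP − 1)·Ẇ = 81110 W.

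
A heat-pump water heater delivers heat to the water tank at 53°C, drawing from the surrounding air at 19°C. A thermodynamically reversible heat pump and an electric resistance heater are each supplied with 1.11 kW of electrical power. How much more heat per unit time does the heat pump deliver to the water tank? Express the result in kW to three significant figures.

In absolute terms T_C = 292.15 K and T_H = 326.15 K, so ΔT = 34.00 K.
COP_Carnot = T_H/ΔT = 326.15/34.00 = 9.593.
The heat pump delivers Q̇_H = COP × Ẇ = 10.65 kW; the resistance heater delivers Ẇ = 1.110 kW.
Extra = (COP − 1)·Ẇ = 9.538 kW.

9.54 kW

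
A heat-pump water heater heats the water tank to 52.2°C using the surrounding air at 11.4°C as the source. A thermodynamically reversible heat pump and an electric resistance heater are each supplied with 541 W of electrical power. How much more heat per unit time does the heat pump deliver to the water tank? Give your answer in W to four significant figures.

3773 W

In absolute terms T_C = 284.55 K and T_H = 325.35 K, so ΔT = 40.80 K.
COP_Carnot = T_H/ΔT = 325.35/40.80 = 7.974.
The heat pump delivers Q̇_H = COP × Ẇ = 4314 W; the resistance heater delivers Ẇ = 541.0 W.
Extra = (COP − 1)·Ẇ = 3773 W.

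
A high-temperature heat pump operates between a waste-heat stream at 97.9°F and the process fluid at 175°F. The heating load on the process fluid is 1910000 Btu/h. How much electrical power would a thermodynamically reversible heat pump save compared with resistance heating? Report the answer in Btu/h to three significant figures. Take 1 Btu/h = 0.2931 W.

In absolute terms T_C = 309.76 K and T_H = 352.59 K, so ΔT = 42.83 K.
COP_Carnot = T_H/ΔT = 352.59/42.83 = 8.232.
Resistance heating needs Ẇ_res = Q̇_H = 1910000 Btu/h; the reversible heat pump needs only Ẇ_hp = Q̇_H/COP = 232000 Btu/h.
Saving = 1910000 − 232000 = 1678000 Btu/h.

1680000 Btu/h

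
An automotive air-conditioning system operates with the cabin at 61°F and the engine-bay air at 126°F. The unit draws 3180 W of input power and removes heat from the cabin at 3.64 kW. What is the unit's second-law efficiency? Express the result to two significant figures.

0.14

Converting, Q̇_C = 3.640 kW = 3640 W, so COP_actual = Q̇_C/Ẇ = 3640/3180 = 1.145.
In absolute terms T_C = 289.26 K and T_H = 325.37 K, so ΔT = 36.11 K.
COP_Carnot = T_C/ΔT = 289.26/36.11 = 8.010.
η_II = COP_actual/COP_Carnot = 1.145/8.010 = 0.1429.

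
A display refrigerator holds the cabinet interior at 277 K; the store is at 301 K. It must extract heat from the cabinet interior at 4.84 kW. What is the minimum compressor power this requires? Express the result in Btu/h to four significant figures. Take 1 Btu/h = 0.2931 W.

The reservoir spacing is ΔT = 301 − 277 = 24.00 K.
COP_Carnot = T_C/ΔT = 277.00/24.00 = 11.54.
Ẇ_min = Q̇/COP_Carnot = 4.840/11.54 = 0.4194 kW = 1431 Btu/h.

1431 Btu/h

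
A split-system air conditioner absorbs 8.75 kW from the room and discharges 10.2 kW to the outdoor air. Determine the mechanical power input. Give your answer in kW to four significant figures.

1.450 kW

For a cyclic device the first law requires Q̇_H = Q̇_C + Ẇ.
Ẇ = Q̇_H − Q̇_C = 1.450 kW.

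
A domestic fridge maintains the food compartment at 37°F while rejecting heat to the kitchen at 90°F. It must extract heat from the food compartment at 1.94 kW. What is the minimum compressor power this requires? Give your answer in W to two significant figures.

In absolute terms T_C = 275.93 K and T_H = 305.37 K, so ΔT = 29.44 K.
COP_Carnot = T_C/ΔT = 275.93/29.44 = 9.371.
Ẇ_min = Q̇/COP_Carnot = 1.940/9.371 = 0.2070 kW = 207.0 W.

210 W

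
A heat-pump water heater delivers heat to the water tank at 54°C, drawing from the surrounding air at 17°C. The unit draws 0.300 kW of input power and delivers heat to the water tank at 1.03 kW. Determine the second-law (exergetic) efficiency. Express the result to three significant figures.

0.388

COP_actual = Q̇_H/Ẇ = 1.030/0.3000 = 3.433.
In absolute terms T_C = 290.15 K and T_H = 327.15 K, so ΔT = 37.00 K.
COP_Carnot = T_H/ΔT = 327.15/37.00 = 8.842.
η_II = COP_actual/COP_Carnot = 3.433/8.842 = 0.3883.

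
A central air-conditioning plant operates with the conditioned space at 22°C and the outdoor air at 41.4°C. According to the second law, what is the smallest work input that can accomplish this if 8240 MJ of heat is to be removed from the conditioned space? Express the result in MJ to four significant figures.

541.6 MJ

In absolute terms T_C = 295.15 K and T_H = 314.55 K, so ΔT = 19.40 K.
The reversible limit is COP_R = T_C/ΔT = 15.21, so W_min = Q_C/COP = Q_C·ΔT/T_C.
W_min = 8240 × 19.40/295.15 = 541.6 MJ.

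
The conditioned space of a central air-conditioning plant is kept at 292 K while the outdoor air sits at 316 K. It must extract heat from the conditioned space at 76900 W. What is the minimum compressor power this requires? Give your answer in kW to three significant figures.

6.32 kW

The reservoir spacing is ΔT = 316 − 292 = 24.00 K.
COP_Carnot = T_C/ΔT = 292.00/24.00 = 12.17.
Ẇ_min = Q̇/COP_Carnot = 76900/12.17 = 6321 W = 6.321 kW.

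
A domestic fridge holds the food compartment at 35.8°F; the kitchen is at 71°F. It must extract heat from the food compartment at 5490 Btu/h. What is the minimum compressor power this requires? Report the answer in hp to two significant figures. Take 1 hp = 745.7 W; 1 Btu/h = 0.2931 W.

In absolute terms T_C = 275.26 K and T_H = 294.82 K, so ΔT = 19.56 K.
COP_Carnot = T_C/ΔT = 275.26/19.56 = 14.08.
Ẇ_min = Q̇/COP_Carnot = 5490/14.08 = 390.0 Btu/h = 0.1533 hp.

0.15 hp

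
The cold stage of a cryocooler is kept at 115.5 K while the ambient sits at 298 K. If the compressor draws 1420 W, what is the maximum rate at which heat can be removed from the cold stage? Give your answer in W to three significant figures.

899 W

The reservoir spacing is ΔT = 298 − 115.5 = 182.5 K.
COP_Carnot = T_C/ΔT = 115.50/182.5 = 0.6329.
Q̇_max = COP_Carnot × Ẇ = 0.6329 × 1420 W = 898.7 W.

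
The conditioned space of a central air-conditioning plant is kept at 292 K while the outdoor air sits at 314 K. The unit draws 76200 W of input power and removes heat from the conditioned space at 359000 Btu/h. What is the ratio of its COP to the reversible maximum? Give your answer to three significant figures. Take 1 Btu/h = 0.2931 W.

Converting, Q̇_C = 359000 Btu/h = 105200 W, so COP_actual = Q̇_C/Ẇ = 105200/76200 = 1.381.
The reservoir spacing is ΔT = 314 − 292 = 22.00 K.
COP_Carnot = T_C/ΔT = 292.00/22.00 = 13.27.
η_II = COP_actual/COP_Carnot = 1.381/13.27 = 0.1040.

0.104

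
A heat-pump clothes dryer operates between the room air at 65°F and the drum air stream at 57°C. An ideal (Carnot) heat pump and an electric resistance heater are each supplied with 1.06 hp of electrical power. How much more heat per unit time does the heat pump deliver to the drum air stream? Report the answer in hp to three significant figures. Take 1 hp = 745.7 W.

In absolute terms T_C = 291.48 K and T_H = 330.15 K, so ΔT = 38.67 K.
COP_Carnot = T_H/ΔT = 330.15/38.67 = 8.538.
The heat pump delivers Q̇_H = COP × Ẇ = 9.051 hp; the resistance heater delivers Ẇ = 1.060 hp.
Extra = (COP − 1)·Ẇ = 7.991 hp.

7.99 hp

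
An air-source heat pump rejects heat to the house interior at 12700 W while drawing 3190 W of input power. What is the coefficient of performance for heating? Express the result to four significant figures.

The first law gives Q̇_H = Q̇_C + Ẇ, so the three rates are Q̇_C = 9510, Q̇_H = 12700, Ẇ = 3190 W.
COP_HP = Q̇_H/Ẇ = 12700/3190 = 3.981.

3.981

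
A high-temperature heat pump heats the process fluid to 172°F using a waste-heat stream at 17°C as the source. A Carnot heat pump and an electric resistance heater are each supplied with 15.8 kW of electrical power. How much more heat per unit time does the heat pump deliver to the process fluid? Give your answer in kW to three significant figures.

In absolute terms T_C = 290.15 K and T_H = 350.93 K, so ΔT = 60.78 K.
COP_Carnot = T_H/ΔT = 350.93/60.78 = 5.774.
The heat pump delivers Q̇_H = COP × Ẇ = 91.23 kW; the resistance heater delivers Ẇ = 15.80 kW.
Extra = (COP − 1)·Ẇ = 75.43 kW.

75.4 kW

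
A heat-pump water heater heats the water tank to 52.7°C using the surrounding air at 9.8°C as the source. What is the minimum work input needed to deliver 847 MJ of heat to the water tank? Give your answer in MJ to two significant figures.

In absolute terms T_C = 282.95 K and T_H = 325.85 K, so ΔT = 42.90 K.
The reversible limit is COP_HP = T_H/ΔT = 7.596, so W_min = Q_H/COP = Q_H·ΔT/T_H.
W_min = 847.0 × 42.90/325.85 = 111.5 MJ.

110 MJ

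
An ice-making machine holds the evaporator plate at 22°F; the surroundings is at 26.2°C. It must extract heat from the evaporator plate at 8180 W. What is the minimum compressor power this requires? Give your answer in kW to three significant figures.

In absolute terms T_C = 267.59 K and T_H = 299.35 K, so ΔT = 31.76 K.
COP_Carnot = T_C/ΔT = 267.59/31.76 = 8.427.
Ẇ_min = Q̇/COP_Carnot = 8180/8.427 = 970.7 W = 0.9707 kW.

0.971 kW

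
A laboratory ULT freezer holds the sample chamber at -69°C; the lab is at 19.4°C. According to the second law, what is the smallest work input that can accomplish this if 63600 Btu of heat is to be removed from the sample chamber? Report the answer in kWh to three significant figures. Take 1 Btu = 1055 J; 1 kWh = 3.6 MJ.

8.07 kWh

In absolute terms T_C = 204.15 K and T_H = 292.55 K, so ΔT = 88.40 K.
The reversible limit is COP_R = T_C/ΔT = 2.309, so W_min = Q_C/COP = Q_C·ΔT/T_C.
W_min = 63600 × 88.40/204.15 = 27540 Btu = 8.071 kWh.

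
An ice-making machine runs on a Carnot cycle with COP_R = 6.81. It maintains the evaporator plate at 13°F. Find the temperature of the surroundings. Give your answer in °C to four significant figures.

COP_R = T_C/(T_H − T_C) gives T_H − T_C = T_C/COP.
With T_C = 262.59 K, T_H = 262.59 × (1 + 1/6.81) = 301.15 K.
Converting, 301.15 K = 28.00°C.

28.00 °C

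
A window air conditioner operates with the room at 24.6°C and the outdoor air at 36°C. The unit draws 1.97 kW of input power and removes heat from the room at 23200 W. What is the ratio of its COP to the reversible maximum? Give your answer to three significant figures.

Converting, Q̇_C = 23200 W = 23.20 kW, so COP_actual = Q̇_C/Ẇ = 23.20/1.970 = 11.78.
In absolute terms T_C = 297.75 K and T_H = 309.15 K, so ΔT = 11.40 K.
COP_Carnot = T_C/ΔT = 297.75/11.40 = 26.12.
η_II = COP_actual/COP_Carnot = 11.78/26.12 = 0.4509.

0.451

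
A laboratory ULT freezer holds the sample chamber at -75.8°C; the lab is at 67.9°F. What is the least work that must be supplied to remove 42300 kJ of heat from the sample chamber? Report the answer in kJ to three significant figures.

20500 kJ

In absolute terms T_C = 197.35 K and T_H = 293.09 K, so ΔT = 95.74 K.
The reversible limit is COP_R = T_C/ΔT = 2.061, so W_min = Q_C/COP = Q_C·ΔT/T_C.
W_min = 42300 × 95.74/197.35 = 20520 kJ.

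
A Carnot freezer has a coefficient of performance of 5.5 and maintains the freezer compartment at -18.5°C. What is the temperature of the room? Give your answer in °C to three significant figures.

27.8 °C

COP_R = T_C/(T_H − T_C) gives T_H − T_C = T_C/COP.
With T_C = 254.65 K, T_H = 254.65 × (1 + 1/5.5) = 300.95 K.
Converting, 300.95 K = 27.80°C.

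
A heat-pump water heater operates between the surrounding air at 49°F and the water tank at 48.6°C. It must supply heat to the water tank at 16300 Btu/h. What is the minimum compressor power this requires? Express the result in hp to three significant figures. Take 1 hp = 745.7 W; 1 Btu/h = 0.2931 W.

0.780 hp

In absolute terms T_C = 282.59 K and T_H = 321.75 K, so ΔT = 39.16 K.
COP_Carnot = T_H/ΔT = 321.75/39.16 = 8.217.
Ẇ_min = Q̇/COP_Carnot = 16300/8.217 = 1984 Btu/h = 0.7797 hp.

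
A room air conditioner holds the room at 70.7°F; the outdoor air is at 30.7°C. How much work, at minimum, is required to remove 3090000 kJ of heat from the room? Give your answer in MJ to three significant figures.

96.5 MJ

In absolute terms T_C = 294.65 K and T_H = 303.85 K, so ΔT = 9.200 K.
The reversible limit is COP_R = T_C/ΔT = 32.03, so W_min = Q_C/COP = Q_C·ΔT/T_C.
W_min = 3090000 × 9.200/294.65 = 96480 kJ = 96.48 MJ.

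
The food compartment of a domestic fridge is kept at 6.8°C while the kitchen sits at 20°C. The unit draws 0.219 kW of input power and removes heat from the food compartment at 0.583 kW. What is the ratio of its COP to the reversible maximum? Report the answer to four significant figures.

COP_actual = Q̇_C/Ẇ = 0.5830/0.2190 = 2.662.
In absolute terms T_C = 279.95 K and T_H = 293.15 K, so ΔT = 13.20 K.
COP_Carnot = T_C/ΔT = 279.95/13.20 = 21.21.
η_II = COP_actual/COP_Carnot = 2.662/21.21 = 0.1255.

0.1255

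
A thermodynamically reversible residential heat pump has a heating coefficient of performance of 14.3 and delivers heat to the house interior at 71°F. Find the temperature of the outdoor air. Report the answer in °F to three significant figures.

33.9 °F

COP_HP = T_H/(T_H − T_C) gives T_H − T_C = T_H/COP.
With T_H = 294.82 K, T_C = 294.82 × (1 − 1/14.3) = 274.20 K.
Converting, 274.20 K = 33.89°F.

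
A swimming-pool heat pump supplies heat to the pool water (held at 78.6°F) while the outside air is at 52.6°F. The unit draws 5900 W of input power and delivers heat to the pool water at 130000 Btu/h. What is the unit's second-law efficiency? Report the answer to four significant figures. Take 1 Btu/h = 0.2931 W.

Converting, Q̇_H = 130000 Btu/h = 38100 W, so COP_actual = Q̇_H/Ẇ = 38100/5900 = 6.458.
In absolute terms T_C = 284.59 K and T_H = 299.04 K, so ΔT = 14.44 K.
COP_Carnot = T_H/ΔT = 299.04/14.44 = 20.70.
η_II = COP_actual/COP_Carnot = 6.458/20.70 = 0.3119.

0.3119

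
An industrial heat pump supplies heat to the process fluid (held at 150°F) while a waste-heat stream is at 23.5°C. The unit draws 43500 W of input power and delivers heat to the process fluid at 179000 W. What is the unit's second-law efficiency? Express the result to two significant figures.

COP_actual = Q̇_H/Ẇ = 179000/43500 = 4.115.
In absolute terms T_C = 296.65 K and T_H = 338.71 K, so ΔT = 42.06 K.
COP_Carnot = T_H/ΔT = 338.71/42.06 = 8.054.
η_II = COP_actual/COP_Carnot = 4.115/8.054 = 0.5109.

0.51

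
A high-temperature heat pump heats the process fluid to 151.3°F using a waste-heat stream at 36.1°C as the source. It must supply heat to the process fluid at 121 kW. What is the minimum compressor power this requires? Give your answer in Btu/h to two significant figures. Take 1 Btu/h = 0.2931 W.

37000 Btu/h

In absolute terms T_C = 309.25 K and T_H = 339.43 K, so ΔT = 30.18 K.
COP_Carnot = T_H/ΔT = 339.43/30.18 = 11.25.
Ẇ_min = Q̇/COP_Carnot = 121.0/11.25 = 10.76 kW = 36700 Btu/h.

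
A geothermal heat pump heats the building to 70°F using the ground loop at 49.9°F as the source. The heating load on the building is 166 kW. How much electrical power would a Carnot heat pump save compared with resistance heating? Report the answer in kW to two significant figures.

160 kW

In absolute terms T_C = 283.09 K and T_H = 294.26 K, so ΔT = 11.17 K.
COP_Carnot = T_H/ΔT = 294.26/11.17 = 26.35.
Resistance heating needs Ẇ_res = Q̇_H = 166.0 kW; the reversible heat pump needs only Ẇ_hp = Q̇_H/COP = 6.299 kW.
Saving = 166.0 − 6.299 = 159.7 kW.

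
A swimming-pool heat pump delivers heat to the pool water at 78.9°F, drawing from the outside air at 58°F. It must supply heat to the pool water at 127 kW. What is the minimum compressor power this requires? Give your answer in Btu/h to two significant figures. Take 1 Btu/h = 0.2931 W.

17000 Btu/h

In absolute terms T_C = 287.59 K and T_H = 299.21 K, so ΔT = 11.61 K.
COP_Carnot = T_H/ΔT = 299.21/11.61 = 25.77.
Ẇ_min = Q̇/COP_Carnot = 127.0/25.77 = 4.928 kW = 16810 Btu/h.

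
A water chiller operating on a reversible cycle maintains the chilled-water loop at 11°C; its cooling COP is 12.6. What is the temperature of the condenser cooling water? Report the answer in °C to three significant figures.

COP_R = T_C/(T_H − T_C) gives T_H − T_C = T_C/COP.
With T_C = 284.15 K, T_H = 284.15 × (1 + 1/12.6) = 306.70 K.
Converting, 306.70 K = 33.55°C.

33.6 °C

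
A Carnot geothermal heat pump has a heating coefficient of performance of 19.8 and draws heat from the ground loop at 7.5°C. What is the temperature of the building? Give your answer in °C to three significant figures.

COP_HP = T_H/(T_H − T_C) rearranges to T_H = COP·T_C/(COP − 1).
With T_C = 280.65 K, T_H = 19.8 × 280.65/18.80 = 295.58 K.
Converting, 295.58 K = 22.43°C.

22.4 °C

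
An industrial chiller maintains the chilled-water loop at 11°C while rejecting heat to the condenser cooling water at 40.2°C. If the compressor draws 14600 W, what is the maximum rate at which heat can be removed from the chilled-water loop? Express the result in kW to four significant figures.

In absolute terms T_C = 284.15 K and T_H = 313.35 K, so ΔT = 29.20 K.
COP_Carnot = T_C/ΔT = 284.15/29.20 = 9.731.
Q̇_max = COP_Carnot × Ẇ = 9.731 × 14600 W = 142100 W = 142.1 kW.

142.1 kW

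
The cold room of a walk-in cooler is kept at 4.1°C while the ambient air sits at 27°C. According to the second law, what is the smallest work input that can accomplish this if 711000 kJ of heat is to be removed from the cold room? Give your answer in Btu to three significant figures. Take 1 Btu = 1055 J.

In absolute terms T_C = 277.25 K and T_H = 300.15 K, so ΔT = 22.90 K.
The reversible limit is COP_R = T_C/ΔT = 12.11, so W_min = Q_C/COP = Q_C·ΔT/T_C.
W_min = 711000 × 22.90/277.25 = 58730 kJ = 55660 Btu.

55700 Btu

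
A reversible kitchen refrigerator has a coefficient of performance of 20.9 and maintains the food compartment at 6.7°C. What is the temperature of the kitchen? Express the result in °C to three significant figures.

20.1 °C

COP_R = T_C/(T_H − T_C) gives T_H − T_C = T_C/COP.
With T_C = 279.85 K, T_H = 279.85 × (1 + 1/20.9) = 293.24 K.
Converting, 293.24 K = 20.09°C.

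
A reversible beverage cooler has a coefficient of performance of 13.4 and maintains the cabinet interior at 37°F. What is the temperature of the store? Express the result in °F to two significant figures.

74 °F

COP_R = T_C/(T_H − T_C) gives T_H − T_C = T_C/COP.
With T_C = 275.93 K, T_H = 275.93 × (1 + 1/13.4) = 296.52 K.
Converting, 296.52 K = 74.06°F.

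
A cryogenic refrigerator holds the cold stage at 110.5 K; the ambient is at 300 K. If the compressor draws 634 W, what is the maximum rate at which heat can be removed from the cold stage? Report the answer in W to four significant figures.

369.7 W

The reservoir spacing is ΔT = 300 − 110.5 = 189.5 K.
COP_Carnot = T_C/ΔT = 110.50/189.5 = 0.5831.
Q̇_max = COP_Carnot × Ẇ = 0.5831 × 634.0 W = 369.7 W.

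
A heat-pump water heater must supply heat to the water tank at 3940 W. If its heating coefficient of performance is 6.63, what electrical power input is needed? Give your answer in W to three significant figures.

Ẇ = Q̇_H/COP_HP = 3940/6.63 = 594.3 W.

594 W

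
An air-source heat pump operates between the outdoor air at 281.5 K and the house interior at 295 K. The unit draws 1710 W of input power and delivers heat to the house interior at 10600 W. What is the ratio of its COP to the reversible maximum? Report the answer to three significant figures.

COP_actual = Q̇_H/Ẇ = 10600/1710 = 6.199.
The reservoir spacing is ΔT = 295 − 281.5 = 13.50 K.
COP_Carnot = T_H/ΔT = 295.00/13.50 = 21.85.
η_II = COP_actual/COP_Carnot = 6.199/21.85 = 0.2837.

0.284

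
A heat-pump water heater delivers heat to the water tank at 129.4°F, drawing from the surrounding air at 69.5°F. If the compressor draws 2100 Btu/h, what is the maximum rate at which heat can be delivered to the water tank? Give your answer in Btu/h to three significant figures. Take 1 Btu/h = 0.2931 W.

In absolute terms T_C = 293.98 K and T_H = 327.26 K, so ΔT = 33.28 K.
COP_Carnot = T_H/ΔT = 327.26/33.28 = 9.834.
Q̇_max = COP_Carnot × Ẇ = 9.834 × 2100 Btu/h = 20650 Btu/h.

20700 Btu/h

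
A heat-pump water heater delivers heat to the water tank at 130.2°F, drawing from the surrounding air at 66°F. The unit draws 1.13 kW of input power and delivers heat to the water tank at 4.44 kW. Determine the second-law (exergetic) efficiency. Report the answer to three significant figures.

0.428

COP_actual = Q̇_H/Ẇ = 4.440/1.130 = 3.929.
In absolute terms T_C = 292.04 K and T_H = 327.71 K, so ΔT = 35.67 K.
COP_Carnot = T_H/ΔT = 327.71/35.67 = 9.188.
η_II = COP_actual/COP_Carnot = 3.929/9.188 = 0.4276.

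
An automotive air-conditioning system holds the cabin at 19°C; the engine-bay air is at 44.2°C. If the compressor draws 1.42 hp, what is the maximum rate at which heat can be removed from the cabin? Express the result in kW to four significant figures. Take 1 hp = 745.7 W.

12.28 kW

In absolute terms T_C = 292.15 K and T_H = 317.35 K, so ΔT = 25.20 K.
COP_Carnot = T_C/ΔT = 292.15/25.20 = 11.59.
Q̇_max = COP_Carnot × Ẇ = 11.59 × 1.420 hp = 16.46 hp = 12.28 kW.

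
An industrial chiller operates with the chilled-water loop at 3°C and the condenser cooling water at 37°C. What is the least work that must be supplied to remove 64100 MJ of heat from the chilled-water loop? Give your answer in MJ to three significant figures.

In absolute terms T_C = 276.15 K and T_H = 310.15 K, so ΔT = 34.00 K.
The reversible limit is COP_R = T_C/ΔT = 8.122, so W_min = Q_C/COP = Q_C·ΔT/T_C.
W_min = 64100 × 34.00/276.15 = 7892 MJ.

7890 MJ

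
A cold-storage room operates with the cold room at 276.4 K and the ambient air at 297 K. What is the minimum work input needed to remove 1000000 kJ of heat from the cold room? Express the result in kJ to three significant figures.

The reservoir spacing is ΔT = 297 − 276.4 = 20.60 K.
The reversible limit is COP_R = T_C/ΔT = 13.42, so W_min = Q_C/COP = Q_C·ΔT/T_C.
W_min = 1000000 × 20.60/276.40 = 74530 kJ.

74500 kJ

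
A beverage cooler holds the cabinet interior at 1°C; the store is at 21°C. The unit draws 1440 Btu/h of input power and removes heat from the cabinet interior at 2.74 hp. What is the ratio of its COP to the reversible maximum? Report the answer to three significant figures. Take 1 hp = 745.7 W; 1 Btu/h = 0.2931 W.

Converting, Q̇_C = 2.740 hp = 6971 Btu/h, so COP_actual = Q̇_C/Ẇ = 6971/1440 = 4.841.
In absolute terms T_C = 274.15 K and T_H = 294.15 K, so ΔT = 20.00 K.
COP_Carnot = T_C/ΔT = 274.15/20.00 = 13.71.
η_II = COP_actual/COP_Carnot = 4.841/13.71 = 0.3532.

0.353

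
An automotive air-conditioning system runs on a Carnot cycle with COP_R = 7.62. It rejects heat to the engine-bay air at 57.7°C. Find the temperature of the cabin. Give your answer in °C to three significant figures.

19.3 °C

For a Carnot refrigerator COP_R = T_C/(T_H − T_C), so T_C = COP·T_H/(1 + COP).
With T_H = 330.85 K, T_C = 7.62 × 330.85/8.620 = 292.47 K.
Converting, 292.47 K = 19.32°C.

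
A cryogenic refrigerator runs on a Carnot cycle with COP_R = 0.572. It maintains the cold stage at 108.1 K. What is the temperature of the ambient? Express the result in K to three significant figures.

297 K

COP_R = T_C/(T_H − T_C) gives T_H − T_C = T_C/COP.
With T_C = 108.10 K, T_H = 108.10 × (1 + 1/0.572) = 297.09 K.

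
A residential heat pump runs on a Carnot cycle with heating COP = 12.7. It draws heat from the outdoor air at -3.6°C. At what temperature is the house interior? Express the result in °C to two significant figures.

19 °C

COP_HP = T_H/(T_H − T_C) rearranges to T_H = COP·T_C/(COP − 1).
With T_C = 269.55 K, T_H = 12.7 × 269.55/11.70 = 292.59 K.
Converting, 292.59 K = 19.44°C.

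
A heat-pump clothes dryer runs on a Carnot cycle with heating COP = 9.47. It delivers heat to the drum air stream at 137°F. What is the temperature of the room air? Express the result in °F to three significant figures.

74.0 °F

COP_HP = T_H/(T_H − T_C) gives T_H − T_C = T_H/COP.
With T_H = 331.48 K, T_C = 331.48 × (1 − 1/9.47) = 296.48 K.
Converting, 296.48 K = 73.99°F.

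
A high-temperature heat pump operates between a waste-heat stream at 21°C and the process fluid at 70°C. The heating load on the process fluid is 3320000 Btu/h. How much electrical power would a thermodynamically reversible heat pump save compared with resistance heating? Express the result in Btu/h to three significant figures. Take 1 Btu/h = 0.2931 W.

2850000 Btu/h

In absolute terms T_C = 294.15 K and T_H = 343.15 K, so ΔT = 49.00 K.
COP_Carnot = T_H/ΔT = 343.15/49.00 = 7.003.
Resistance heating needs Ẇ_res = Q̇_H = 3320000 Btu/h; the reversible heat pump needs only Ẇ_hp = Q̇_H/COP = 474100 Btu/h.
Saving = 3320000 − 474100 = 2846000 Btu/h.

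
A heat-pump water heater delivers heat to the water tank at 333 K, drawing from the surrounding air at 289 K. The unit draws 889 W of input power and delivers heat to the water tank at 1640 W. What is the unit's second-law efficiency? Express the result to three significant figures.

COP_actual = Q̇_H/Ẇ = 1640/889.0 = 1.845.
The reservoir spacing is ΔT = 333 − 289 = 44.00 K.
COP_Carnot = T_H/ΔT = 333.00/44.00 = 7.568.
η_II = COP_actual/COP_Carnot = 1.845/7.568 = 0.2438.

0.244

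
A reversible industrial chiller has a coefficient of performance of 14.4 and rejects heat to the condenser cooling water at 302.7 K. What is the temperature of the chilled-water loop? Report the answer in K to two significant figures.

280 K

For a Carnot refrigerator COP_R = T_C/(T_H − T_C), so T_C = COP·T_H/(1 + COP).
With T_H = 302.70 K, T_C = 14.4 × 302.70/15.40 = 283.04 K.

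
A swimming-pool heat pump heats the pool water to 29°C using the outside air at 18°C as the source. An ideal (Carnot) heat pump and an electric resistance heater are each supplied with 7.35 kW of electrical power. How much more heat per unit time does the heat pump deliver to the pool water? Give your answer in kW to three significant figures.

In absolute terms T_C = 291.15 K and T_H = 302.15 K, so ΔT = 11.00 K.
COP_Carnot = T_H/ΔT = 302.15/11.00 = 27.47.
The heat pump delivers Q̇_H = COP × Ẇ = 201.9 kW; the resistance heater delivers Ẇ = 7.350 kW.
Extra = (COP − 1)·Ẇ = 194.5 kW.

195 kW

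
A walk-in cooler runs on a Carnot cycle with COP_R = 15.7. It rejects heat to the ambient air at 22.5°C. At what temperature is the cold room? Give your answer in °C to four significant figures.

4.796 °C

For a Carnot refrigerator COP_R = T_C/(T_H − T_C), so T_C = COP·T_H/(1 + COP).
With T_H = 295.65 K, T_C = 15.7 × 295.65/16.70 = 277.95 K.
Converting, 277.95 K = 4.80°C.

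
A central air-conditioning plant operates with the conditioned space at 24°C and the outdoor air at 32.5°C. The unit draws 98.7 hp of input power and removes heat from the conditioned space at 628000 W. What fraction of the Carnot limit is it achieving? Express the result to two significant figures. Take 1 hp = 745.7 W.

Converting, Q̇_C = 628000 W = 842.2 hp, so COP_actual = Q̇_C/Ẇ = 842.2/98.70 = 8.533.
In absolute terms T_C = 297.15 K and T_H = 305.65 K, so ΔT = 8.500 K.
COP_Carnot = T_C/ΔT = 297.15/8.500 = 34.96.
η_II = COP_actual/COP_Carnot = 8.533/34.96 = 0.2441.

0.24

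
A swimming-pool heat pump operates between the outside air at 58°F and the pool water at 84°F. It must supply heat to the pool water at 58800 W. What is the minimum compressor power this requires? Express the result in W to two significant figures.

2800 W

In absolute terms T_C = 287.59 K and T_H = 302.04 K, so ΔT = 14.44 K.
COP_Carnot = T_H/ΔT = 302.04/14.44 = 20.91.
Ẇ_min = Q̇/COP_Carnot = 58800/20.91 = 2812 W.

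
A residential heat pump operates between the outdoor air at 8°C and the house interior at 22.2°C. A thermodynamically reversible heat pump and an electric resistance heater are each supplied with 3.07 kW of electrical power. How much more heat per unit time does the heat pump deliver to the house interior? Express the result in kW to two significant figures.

61 kW

In absolute terms T_C = 281.15 K and T_H = 295.35 K, so ΔT = 14.20 K.
COP_Carnot = T_H/ΔT = 295.35/14.20 = 20.80.
The heat pump delivers Q̇_H = COP × Ẇ = 63.85 kW; the resistance heater delivers Ẇ = 3.070 kW.
Extra = (COP − 1)·Ẇ = 60.78 kW.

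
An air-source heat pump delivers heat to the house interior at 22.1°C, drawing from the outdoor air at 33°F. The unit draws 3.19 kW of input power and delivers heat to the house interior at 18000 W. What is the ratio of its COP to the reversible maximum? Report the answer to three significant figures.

Converting, Q̇_H = 18000 W = 18.00 kW, so COP_actual = Q̇_H/Ẇ = 18.00/3.190 = 5.643.
In absolute terms T_C = 273.71 K and T_H = 295.25 K, so ΔT = 21.54 K.
COP_Carnot = T_H/ΔT = 295.25/21.54 = 13.70.
η_II = COP_actual/COP_Carnot = 5.643/13.70 = 0.4117.

0.412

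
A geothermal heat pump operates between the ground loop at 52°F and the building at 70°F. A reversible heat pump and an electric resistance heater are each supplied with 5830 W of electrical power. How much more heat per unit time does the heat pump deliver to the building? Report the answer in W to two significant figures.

170000 W

In absolute terms T_C = 284.26 K and T_H = 294.26 K, so ΔT = 10.00 K.
COP_Carnot = T_H/ΔT = 294.26/10.00 = 29.43.
The heat pump delivers Q̇_H = COP × Ẇ = 171600 W; the resistance heater delivers Ẇ = 5830 W.
Extra = (COP − 1)·Ẇ = 165700 W.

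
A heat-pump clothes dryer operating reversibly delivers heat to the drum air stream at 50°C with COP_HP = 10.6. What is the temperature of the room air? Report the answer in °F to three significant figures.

67.1 °F

COP_HP = T_H/(T_H − T_C) gives T_H − T_C = T_H/COP.
With T_H = 323.15 K, T_C = 323.15 × (1 − 1/10.6) = 292.66 K.
Converting, 292.66 K = 67.13°F.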